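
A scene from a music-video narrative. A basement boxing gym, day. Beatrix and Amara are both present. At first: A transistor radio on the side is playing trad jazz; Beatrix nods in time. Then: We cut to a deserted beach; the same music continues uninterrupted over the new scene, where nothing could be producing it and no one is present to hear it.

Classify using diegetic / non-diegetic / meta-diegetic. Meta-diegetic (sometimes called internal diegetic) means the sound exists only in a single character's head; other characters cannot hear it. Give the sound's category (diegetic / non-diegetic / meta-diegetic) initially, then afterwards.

diegetic, non-diegetic

Initially: a transistor radio is a real in-scene source and Beatrix reacts to it → diegetic.
Afterwards: there is no longer any in-world source and no one can hear it — it has become underscore → non-diegetic.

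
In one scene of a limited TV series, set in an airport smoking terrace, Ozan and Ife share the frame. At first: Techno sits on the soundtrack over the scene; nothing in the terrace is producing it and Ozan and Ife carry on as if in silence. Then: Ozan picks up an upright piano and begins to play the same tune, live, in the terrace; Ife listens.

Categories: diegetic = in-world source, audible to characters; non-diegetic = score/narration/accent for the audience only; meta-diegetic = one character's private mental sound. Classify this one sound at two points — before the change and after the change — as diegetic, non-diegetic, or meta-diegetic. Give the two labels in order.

Before the change: no in-world source exists and no character can hear it — underscore → non-diegetic.
After the change: an upright piano is now a real source in the story world and the characters hear it → diegetic.

non-diegetic, diegetic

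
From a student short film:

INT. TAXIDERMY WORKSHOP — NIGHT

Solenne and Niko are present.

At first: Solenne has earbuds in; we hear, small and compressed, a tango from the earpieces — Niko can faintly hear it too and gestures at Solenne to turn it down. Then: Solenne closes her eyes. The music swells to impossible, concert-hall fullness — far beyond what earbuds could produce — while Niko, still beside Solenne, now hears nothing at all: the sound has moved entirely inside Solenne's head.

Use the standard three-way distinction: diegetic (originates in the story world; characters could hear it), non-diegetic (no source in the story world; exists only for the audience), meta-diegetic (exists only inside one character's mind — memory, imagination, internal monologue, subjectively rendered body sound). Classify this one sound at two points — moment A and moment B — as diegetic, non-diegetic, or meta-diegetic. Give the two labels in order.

Moment A: the earbuds are a physical source both characters can hear → diegetic.
Moment B: the music now exists only as Solenne's subjective experience; Niko can no longer hear it → meta-diegetic.

diegetic, meta-diegetic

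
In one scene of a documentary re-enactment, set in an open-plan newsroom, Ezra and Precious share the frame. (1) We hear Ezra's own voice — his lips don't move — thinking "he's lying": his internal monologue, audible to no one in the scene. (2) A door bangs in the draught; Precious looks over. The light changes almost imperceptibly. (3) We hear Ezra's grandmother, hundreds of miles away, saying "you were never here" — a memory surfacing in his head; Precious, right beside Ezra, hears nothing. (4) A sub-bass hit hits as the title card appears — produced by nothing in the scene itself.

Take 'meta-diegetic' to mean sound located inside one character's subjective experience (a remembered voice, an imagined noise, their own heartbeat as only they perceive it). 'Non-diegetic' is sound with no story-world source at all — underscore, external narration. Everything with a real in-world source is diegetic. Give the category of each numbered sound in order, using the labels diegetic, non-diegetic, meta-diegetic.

(1) Ezra's thought-voice: a private mental sound no other character can hear → meta-diegetic.
(2) an in-world source (a door); characters could hear it → diegetic.
(3) is meta-diegetic: it's Ezra's recollection rendered as sound; the other character can't hear it.
(4) an editorial stinger — it belongs to the cut, not the story world → non-diegetic.

meta-diegetic, diegetic, meta-diegetic, non-diegetic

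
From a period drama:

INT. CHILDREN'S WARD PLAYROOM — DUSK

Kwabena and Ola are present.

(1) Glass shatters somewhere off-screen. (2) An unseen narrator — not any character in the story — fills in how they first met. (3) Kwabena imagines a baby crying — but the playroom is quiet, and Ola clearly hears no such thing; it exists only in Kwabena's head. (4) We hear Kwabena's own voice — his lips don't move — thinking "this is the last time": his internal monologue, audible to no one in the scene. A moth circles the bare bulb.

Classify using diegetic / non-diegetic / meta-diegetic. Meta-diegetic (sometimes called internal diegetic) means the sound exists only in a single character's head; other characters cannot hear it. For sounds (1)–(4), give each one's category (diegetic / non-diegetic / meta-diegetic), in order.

Sound (1): glass is a real object/event in the scene's world, so diegetic.
(2) commentary laid over the scene from outside the fiction → non-diegetic.
(3) the sound is imagined by Kwabena; nothing in the story world is producing it and Ola can't hear it → meta-diegetic.
(4) is meta-diegetic: it's Kwabena's unspoken thought, heard only by the audience via his subjectivity.

diegetic, non-diegetic, meta-diegetic, meta-diegetic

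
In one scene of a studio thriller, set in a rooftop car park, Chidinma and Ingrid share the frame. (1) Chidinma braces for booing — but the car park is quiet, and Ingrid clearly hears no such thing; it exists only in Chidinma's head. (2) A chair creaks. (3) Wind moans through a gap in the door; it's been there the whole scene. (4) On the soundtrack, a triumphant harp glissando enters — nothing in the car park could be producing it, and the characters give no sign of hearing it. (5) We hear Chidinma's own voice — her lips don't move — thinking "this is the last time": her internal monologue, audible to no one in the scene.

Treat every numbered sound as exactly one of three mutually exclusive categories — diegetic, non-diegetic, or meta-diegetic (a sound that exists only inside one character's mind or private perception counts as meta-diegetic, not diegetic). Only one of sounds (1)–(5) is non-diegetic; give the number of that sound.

(1) is meta-diegetic: Chidinma alone 'hears' it — an imagined sound, not present in the space.
(2) is diegetic: a chair is a real object/event in the scene's world.
(3) ambient/room sound belonging to the story's physical space → diegetic.
(4) is non-diegetic: it has no source in the story world and no character can hear it — it's underscore.
Sound (5): Chidinma's thought-voice: a private mental sound no other character can hear, so meta-diegetic.
Only (4) is non-diegetic.

4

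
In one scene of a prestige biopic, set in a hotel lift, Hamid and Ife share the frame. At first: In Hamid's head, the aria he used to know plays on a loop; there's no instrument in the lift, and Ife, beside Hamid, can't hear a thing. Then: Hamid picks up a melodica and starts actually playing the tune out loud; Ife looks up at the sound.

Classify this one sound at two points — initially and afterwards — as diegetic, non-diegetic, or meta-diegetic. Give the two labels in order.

Initially: the tune exists only as Hamid's private memory; Ife can't hear it → meta-diegetic.
Afterwards: Hamid is now producing it live on a melodica, in the room, and Ife hears it → diegetic.

meta-diegetic, diegetic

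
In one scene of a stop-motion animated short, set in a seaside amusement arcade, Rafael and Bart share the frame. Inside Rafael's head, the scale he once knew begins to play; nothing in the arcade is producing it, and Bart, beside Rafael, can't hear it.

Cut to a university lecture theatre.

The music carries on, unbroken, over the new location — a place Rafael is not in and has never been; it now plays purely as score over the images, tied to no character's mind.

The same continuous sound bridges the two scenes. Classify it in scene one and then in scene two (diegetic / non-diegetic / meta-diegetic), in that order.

meta-diegetic, non-diegetic

Scene one: the music exists only inside Rafael's mind; Bart can't hear it → meta-diegetic.
Scene two: it's detached from Rafael entirely and plays over unrelated images with no in-world source — conventional underscore → non-diegetic.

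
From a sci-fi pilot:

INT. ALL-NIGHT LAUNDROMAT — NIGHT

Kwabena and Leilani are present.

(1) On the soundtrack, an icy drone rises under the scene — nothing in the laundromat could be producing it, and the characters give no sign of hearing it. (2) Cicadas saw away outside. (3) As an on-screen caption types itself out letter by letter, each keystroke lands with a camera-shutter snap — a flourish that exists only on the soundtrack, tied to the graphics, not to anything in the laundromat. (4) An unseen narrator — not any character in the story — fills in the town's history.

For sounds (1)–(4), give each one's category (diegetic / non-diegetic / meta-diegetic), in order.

(1) is non-diegetic: score with no on-screen or off-screen source; it exists for the audience alone.
Sound (2): cicadas is part of the location's real environment, so diegetic.
(3) is non-diegetic: it accompanies on-screen graphics, not anything inside the story world.
(4) is non-diegetic: the narrator exists outside the story world, addressing only the audience.

non-diegetic, diegetic, non-diegetic, non-diegetic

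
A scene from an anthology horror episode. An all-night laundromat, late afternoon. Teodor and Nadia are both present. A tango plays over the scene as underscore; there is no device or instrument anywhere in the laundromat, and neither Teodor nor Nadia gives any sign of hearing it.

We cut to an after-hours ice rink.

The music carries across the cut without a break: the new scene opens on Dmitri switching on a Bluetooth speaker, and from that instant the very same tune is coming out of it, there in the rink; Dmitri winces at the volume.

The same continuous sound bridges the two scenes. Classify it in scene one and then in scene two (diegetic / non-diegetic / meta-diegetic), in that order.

non-diegetic, diegetic

Scene one: there's no in-world source anywhere and no character hears it — underscore for the audience only → non-diegetic.
Scene two: once Dmitri turns on a Bluetooth speaker, the music has a real source in the story world and Dmitri reacts to it → diegetic.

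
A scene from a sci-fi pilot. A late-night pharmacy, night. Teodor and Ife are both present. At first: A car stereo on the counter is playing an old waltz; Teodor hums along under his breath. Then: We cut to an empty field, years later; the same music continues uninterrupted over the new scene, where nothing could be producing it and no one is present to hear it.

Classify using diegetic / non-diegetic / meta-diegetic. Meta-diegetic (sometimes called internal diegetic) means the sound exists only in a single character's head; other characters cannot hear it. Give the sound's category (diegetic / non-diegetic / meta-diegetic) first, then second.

diegetic, non-diegetic

First: a car stereo is a real in-scene source and Teodor reacts to it → diegetic.
Second: there is no longer any in-world source and no one can hear it — it has become underscore → non-diegetic.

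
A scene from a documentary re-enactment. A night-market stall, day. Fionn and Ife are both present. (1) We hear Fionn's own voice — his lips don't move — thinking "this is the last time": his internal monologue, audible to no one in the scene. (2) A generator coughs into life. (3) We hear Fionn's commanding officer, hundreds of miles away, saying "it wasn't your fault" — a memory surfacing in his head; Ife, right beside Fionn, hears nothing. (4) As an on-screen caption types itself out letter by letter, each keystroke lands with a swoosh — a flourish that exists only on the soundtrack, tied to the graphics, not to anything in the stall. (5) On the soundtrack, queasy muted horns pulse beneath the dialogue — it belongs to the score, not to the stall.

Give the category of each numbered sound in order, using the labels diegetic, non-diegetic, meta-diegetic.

(1) internal monologue — inside Fionn's mind, not spoken into the scene → meta-diegetic.
(2) is diegetic: the sound comes from a generator physically present in the location.
(3) a remembered line, private to Fionn — not present in the room, not audible to Ife → meta-diegetic.
Sound (4): the caption isn't part of the story world, so neither is the sound tied to it, so non-diegetic.
(5) is non-diegetic: it has no source in the story world and no character can hear it — it's underscore.

meta-diegetic, diegetic, meta-diegetic, non-diegetic, non-diegetic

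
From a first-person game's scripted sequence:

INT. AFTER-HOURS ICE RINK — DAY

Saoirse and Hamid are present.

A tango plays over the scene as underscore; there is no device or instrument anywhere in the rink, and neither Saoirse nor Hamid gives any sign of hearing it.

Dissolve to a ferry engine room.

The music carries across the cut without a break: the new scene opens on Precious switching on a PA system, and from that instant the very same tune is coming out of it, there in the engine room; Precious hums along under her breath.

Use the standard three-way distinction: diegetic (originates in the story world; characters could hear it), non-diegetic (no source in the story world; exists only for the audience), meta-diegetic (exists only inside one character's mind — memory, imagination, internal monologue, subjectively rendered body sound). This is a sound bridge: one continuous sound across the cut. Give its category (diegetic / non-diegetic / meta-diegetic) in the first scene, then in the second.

non-diegetic, diegetic

Scene one: there's no in-world source anywhere and no character hears it — underscore for the audience only → non-diegetic.
Scene two: once Precious turns on a PA system, the music has a real source in the story world and Precious reacts to it → diegetic.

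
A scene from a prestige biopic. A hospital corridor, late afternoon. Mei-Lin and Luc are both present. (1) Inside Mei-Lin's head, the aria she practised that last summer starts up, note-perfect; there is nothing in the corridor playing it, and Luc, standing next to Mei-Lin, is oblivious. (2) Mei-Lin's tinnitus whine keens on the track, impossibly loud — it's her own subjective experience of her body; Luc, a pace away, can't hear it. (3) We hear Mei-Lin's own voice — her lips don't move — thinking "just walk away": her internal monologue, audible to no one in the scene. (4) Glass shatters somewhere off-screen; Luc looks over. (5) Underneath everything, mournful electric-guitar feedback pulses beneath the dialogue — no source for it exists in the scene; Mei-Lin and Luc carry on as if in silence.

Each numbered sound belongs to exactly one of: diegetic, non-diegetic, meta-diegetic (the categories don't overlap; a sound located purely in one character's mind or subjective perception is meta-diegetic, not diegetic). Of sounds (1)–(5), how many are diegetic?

(1) is meta-diegetic: the music is a memory playing inside Mei-Lin's mind alone; no real-world source, Luc can't hear it.
(2) point-of-audition from inside Mei-Lin's body; not a sound in the room → meta-diegetic.
Sound (3): internal monologue — inside Mei-Lin's mind, not spoken into the scene, so meta-diegetic.
(4) is diegetic: glass is a real object/event in the scene's world.
(5) score with no on-screen or off-screen source; it exists for the audience alone → non-diegetic.
So 1 of the 5 is diegetic: (4).

1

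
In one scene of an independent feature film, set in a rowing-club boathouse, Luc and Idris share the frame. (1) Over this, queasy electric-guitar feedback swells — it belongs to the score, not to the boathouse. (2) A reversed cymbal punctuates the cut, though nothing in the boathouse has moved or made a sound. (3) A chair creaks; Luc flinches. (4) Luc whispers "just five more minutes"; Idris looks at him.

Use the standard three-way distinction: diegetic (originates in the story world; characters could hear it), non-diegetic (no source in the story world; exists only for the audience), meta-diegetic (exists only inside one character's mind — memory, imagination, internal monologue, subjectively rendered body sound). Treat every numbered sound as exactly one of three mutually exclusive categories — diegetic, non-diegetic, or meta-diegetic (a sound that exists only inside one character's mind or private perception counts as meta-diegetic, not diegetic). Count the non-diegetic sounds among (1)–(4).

2

(1) nothing in the boathouse produces it and the characters don't hear it — pure soundtrack → non-diegetic.
(2) an editorial stinger — it belongs to the cut, not the story world → non-diegetic.
(3) is diegetic: the sound comes from a chair physically present in the location.
Sound (4): Luc is a character speaking aloud in the scene, so diegetic.
So 2 of the 4 are non-diegetic: (1), (2).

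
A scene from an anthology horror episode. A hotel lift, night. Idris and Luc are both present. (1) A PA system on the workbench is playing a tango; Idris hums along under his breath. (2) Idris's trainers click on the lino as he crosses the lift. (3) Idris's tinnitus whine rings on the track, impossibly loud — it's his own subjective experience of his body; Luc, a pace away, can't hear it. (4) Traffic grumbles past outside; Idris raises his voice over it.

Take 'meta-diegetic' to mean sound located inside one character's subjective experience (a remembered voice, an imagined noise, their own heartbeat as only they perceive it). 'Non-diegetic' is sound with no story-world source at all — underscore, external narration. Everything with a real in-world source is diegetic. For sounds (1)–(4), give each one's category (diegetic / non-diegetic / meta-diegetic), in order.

(1) source music from a PA system, which exists in the story world → diegetic.
Sound (2): Idris's footsteps are produced in the story world, so diegetic.
(3) a subjective body sound — Idris's private perception, inaudible to Luc → meta-diegetic.
Sound (4): ambient/room sound belonging to the story's physical space, so diegetic.

diegetic, diegetic, meta-diegetic, diegetic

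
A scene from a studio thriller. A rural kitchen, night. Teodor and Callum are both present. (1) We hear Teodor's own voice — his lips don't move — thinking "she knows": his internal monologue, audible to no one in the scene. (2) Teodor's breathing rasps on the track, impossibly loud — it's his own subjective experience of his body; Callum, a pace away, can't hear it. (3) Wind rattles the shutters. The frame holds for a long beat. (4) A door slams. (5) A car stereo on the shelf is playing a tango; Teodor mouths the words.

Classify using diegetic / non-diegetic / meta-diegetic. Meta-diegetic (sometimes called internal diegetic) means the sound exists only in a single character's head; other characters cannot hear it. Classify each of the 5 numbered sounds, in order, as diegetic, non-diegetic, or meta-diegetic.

meta-diegetic, meta-diegetic, diegetic, diegetic, diegetic

(1) is meta-diegetic: it's Teodor's unspoken thought, heard only by the audience via his subjectivity.
(2) a subjective body sound — Teodor's private perception, inaudible to Callum → meta-diegetic.
Sound (3): it's the actual ambient sound of the location, so diegetic.
Sound (4): a door is a real object/event in the scene's world, so diegetic.
Sound (5): source music from a car stereo, which exists in the story world, so diegetic.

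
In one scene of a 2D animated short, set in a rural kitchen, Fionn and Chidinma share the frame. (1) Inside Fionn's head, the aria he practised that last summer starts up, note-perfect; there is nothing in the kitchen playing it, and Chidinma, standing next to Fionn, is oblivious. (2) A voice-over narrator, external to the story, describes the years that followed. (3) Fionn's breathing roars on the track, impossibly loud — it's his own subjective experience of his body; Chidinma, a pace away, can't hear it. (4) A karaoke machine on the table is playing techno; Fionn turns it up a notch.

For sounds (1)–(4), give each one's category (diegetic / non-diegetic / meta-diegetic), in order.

meta-diegetic, non-diegetic, meta-diegetic, diegetic

(1) remembered music, private to Fionn — Chidinma is oblivious because it isn't in the room → meta-diegetic.
(2) the narrator exists outside the story world, addressing only the audience → non-diegetic.
(3) it's Fionn's internal bodily sensation rendered as sound; only Fionn 'hears' it → meta-diegetic.
(4) a karaoke machine is a physical source in the scene and Fionn reacts to it → diegetic.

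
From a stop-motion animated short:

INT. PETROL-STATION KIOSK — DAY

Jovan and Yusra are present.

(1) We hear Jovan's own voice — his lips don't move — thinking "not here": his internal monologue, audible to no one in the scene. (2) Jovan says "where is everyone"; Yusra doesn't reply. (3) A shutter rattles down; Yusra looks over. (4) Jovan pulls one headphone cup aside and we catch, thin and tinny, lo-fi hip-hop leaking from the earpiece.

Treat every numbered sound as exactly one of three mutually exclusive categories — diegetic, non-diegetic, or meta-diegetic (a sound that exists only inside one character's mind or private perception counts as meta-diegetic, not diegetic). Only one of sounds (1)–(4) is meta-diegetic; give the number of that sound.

1

Sound (1): it's Jovan's unspoken thought, heard only by the audience via his subjectivity, so meta-diegetic.
(2) is diegetic: on-screen dialogue — Jovan speaks and Yusra is there to hear.
(3) the sound comes from a shutter physically present in the location → diegetic.
Sound (4): the headphones are an on-screen source, so diegetic.
Only (1) is meta-diegetic.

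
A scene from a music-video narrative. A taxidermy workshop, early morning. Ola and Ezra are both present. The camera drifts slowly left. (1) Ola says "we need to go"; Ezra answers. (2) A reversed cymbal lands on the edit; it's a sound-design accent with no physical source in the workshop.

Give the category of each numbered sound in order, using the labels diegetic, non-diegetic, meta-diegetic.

diegetic, non-diegetic

(1) Ola is a character speaking aloud in the scene → diegetic.
(2) it's a sound-design accent with no in-world source; no one in the scene can hear it → non-diegetic.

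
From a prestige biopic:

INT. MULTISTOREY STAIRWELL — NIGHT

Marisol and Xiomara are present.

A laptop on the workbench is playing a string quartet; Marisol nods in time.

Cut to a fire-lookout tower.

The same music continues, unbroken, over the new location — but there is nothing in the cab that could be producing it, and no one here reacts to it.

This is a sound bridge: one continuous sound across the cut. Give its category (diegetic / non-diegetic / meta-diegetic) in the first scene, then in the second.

Scene one: a laptop is an on-screen source and Marisol reacts to it → diegetic.
Scene two: there is no source in the cab and no one hears it — it's now underscore → non-diegetic.

diegetic, non-diegetic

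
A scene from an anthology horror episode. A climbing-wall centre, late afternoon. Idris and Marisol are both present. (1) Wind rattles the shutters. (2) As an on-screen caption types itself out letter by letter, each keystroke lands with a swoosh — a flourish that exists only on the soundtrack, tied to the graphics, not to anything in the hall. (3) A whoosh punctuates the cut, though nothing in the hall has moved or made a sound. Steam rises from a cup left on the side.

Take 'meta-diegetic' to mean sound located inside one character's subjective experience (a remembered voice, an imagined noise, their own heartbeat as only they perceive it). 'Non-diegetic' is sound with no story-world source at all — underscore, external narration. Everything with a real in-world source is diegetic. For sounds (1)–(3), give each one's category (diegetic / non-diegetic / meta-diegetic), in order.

Sound (1): ambient/room sound belonging to the story's physical space, so diegetic.
(2) is non-diegetic: the caption isn't part of the story world, so neither is the sound tied to it.
Sound (3): an editorial stinger — it belongs to the cut, not the story world, so non-diegetic.

diegetic, non-diegetic, non-diegetic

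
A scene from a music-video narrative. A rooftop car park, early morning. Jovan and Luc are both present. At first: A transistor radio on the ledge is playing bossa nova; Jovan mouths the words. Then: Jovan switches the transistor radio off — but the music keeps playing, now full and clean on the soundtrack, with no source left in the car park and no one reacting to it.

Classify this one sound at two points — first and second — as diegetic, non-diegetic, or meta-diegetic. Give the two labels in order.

diegetic, non-diegetic

First: a transistor radio is a real in-scene source and Jovan reacts to it → diegetic.
Second: there is no longer any in-world source and no one can hear it — it has become underscore → non-diegetic.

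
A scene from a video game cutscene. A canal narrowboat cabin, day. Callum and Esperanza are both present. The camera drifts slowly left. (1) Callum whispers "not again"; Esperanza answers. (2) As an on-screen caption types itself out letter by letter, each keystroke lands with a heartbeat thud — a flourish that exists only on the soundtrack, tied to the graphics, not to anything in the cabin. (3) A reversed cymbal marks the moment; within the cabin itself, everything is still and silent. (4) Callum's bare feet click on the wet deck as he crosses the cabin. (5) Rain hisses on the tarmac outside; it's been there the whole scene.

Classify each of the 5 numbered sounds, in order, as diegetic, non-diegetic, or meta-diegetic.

diegetic, non-diegetic, non-diegetic, diegetic, diegetic

(1) on-screen dialogue — Callum speaks and Esperanza is there to hear → diegetic.
(2) is non-diegetic: the caption isn't part of the story world, so neither is the sound tied to it.
Sound (3): it's a sound-design accent with no in-world source; no one in the scene can hear it, so non-diegetic.
(4) is diegetic: it's the physical sound of Callum moving in the space.
(5) is diegetic: it's the actual ambient sound of the location.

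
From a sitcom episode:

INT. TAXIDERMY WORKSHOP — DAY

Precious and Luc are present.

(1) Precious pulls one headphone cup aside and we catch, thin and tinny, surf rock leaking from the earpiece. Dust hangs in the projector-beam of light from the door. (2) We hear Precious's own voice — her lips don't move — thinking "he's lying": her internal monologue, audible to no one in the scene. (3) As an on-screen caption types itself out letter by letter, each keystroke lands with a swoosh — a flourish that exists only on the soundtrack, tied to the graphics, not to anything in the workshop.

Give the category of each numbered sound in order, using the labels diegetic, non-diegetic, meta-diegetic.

Sound (1): the earpiece is a real device on Precious's head — source music, so diegetic.
(2) is meta-diegetic: internal monologue — inside Precious's mind, not spoken into the scene.
(3) sound married to a title/caption — outside the diegesis by definition → non-diegetic.

diegetic, meta-diegetic, non-diegetic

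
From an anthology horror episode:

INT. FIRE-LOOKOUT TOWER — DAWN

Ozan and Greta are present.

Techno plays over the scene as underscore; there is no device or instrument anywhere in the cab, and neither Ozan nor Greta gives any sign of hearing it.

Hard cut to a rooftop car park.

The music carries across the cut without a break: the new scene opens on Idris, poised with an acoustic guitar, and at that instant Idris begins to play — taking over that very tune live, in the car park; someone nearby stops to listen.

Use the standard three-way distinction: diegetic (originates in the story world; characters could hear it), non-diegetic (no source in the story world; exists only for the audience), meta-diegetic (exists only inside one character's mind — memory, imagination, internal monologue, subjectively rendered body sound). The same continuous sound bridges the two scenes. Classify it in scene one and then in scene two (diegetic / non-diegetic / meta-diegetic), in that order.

Scene one: there's no in-world source anywhere and no character hears it — underscore for the audience only → non-diegetic.
Scene two: from the moment Idris starts playing, the tune is being performed on an acoustic guitar inside the story world and another character hears it → diegetic.

non-diegetic, diegetic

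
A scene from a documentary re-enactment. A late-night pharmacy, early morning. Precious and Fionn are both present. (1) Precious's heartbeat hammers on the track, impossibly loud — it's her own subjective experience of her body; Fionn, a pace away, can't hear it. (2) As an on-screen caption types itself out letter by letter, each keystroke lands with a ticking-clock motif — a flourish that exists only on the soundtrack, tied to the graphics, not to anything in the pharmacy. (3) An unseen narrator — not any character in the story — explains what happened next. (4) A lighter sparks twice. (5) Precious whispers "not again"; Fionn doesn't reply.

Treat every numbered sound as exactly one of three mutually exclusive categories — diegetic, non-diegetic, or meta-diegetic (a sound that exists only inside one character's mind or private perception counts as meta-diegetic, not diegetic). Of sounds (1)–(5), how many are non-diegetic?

2

(1) is meta-diegetic: a subjective body sound — Precious's private perception, inaudible to Fionn.
(2) is non-diegetic: the caption isn't part of the story world, so neither is the sound tied to it.
(3) external voice-over — not a character, not heard by anyone in the scene → non-diegetic.
(4) is diegetic: an in-world source (a lighter); characters could hear it.
(5) spoken by a character present in the story world → diegetic.
So 2 of the 5 are non-diegetic: (2), (3).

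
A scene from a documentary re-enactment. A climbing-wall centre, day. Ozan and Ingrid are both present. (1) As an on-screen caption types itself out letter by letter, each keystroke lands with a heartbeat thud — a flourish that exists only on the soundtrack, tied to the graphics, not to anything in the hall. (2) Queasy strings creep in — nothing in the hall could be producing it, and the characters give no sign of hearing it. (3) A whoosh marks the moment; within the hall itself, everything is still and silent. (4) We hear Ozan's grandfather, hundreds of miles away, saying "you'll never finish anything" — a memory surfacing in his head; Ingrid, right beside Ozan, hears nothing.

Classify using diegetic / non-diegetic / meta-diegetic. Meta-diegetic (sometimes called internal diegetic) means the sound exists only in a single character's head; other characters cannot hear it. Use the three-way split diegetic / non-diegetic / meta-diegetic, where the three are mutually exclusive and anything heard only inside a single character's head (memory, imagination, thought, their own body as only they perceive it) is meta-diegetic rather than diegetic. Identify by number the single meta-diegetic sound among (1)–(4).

(1) the caption isn't part of the story world, so neither is the sound tied to it → non-diegetic.
(2) is non-diegetic: score with no on-screen or off-screen source; it exists for the audience alone.
Sound (3): nothing in the scene produces it; it's an accent added for the audience, so non-diegetic.
(4) it's Ozan's recollection rendered as sound; the other character can't hear it → meta-diegetic.
Only (4) is meta-diegetic.

4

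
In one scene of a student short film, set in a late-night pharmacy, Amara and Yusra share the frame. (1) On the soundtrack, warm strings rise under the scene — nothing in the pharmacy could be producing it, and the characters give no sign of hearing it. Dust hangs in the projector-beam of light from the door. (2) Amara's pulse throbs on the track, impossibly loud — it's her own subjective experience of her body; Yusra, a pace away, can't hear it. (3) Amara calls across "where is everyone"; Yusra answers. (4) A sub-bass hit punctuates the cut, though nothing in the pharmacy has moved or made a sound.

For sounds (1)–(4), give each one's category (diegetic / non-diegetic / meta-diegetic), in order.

(1) nothing in the pharmacy produces it and the characters don't hear it — pure soundtrack → non-diegetic.
(2) is meta-diegetic: point-of-audition from inside Amara's body; not a sound in the room.
(3) on-screen dialogue — Amara speaks and Yusra is there to hear → diegetic.
Sound (4): an editorial stinger — it belongs to the cut, not the story world, so non-diegetic.

non-diegetic, meta-diegetic, diegetic, non-diegetic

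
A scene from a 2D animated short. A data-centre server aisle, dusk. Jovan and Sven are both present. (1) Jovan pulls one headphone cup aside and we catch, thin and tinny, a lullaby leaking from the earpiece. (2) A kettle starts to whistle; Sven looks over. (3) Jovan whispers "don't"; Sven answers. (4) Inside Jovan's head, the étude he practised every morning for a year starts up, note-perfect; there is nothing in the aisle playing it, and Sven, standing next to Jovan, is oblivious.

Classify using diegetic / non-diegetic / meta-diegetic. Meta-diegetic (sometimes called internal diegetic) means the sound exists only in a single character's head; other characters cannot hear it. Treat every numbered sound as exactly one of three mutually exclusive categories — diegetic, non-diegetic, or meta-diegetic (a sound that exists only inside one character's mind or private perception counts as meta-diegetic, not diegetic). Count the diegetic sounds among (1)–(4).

(1) the earpiece is a real device on Jovan's head — source music → diegetic.
(2) is diegetic: an in-world source (a kettle); characters could hear it.
Sound (3): spoken by a character present in the story world, so diegetic.
Sound (4): remembered music, private to Jovan — Sven is oblivious because it isn't in the room, so meta-diegetic.
Diegetic: (1), (2), (3) — that's 3.

3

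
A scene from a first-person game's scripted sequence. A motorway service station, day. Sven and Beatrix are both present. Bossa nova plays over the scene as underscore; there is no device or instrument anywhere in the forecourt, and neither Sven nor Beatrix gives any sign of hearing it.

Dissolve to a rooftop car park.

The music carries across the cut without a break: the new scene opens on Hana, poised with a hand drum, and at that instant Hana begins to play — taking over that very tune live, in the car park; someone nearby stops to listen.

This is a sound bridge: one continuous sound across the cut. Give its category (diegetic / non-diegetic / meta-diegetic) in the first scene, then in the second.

Scene one: there's no in-world source anywhere and no character hears it — underscore for the audience only → non-diegetic.
Scene two: from the moment Hana starts playing, the tune is being performed on a hand drum inside the story world and another character hears it → diegetic.

non-diegetic, diegetic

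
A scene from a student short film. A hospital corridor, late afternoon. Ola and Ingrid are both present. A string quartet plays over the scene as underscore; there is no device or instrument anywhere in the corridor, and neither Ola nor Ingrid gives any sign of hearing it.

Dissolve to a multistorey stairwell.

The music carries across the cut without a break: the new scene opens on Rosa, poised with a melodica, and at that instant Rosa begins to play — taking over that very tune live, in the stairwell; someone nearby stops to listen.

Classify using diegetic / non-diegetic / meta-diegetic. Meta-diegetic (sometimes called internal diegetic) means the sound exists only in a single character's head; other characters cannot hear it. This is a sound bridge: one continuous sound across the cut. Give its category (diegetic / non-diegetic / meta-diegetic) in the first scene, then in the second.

Scene one: there's no in-world source anywhere and no character hears it — underscore for the audience only → non-diegetic.
Scene two: from the moment Rosa starts playing, the tune is being performed on a melodica inside the story world and another character hears it → diegetic.

non-diegetic, diegetic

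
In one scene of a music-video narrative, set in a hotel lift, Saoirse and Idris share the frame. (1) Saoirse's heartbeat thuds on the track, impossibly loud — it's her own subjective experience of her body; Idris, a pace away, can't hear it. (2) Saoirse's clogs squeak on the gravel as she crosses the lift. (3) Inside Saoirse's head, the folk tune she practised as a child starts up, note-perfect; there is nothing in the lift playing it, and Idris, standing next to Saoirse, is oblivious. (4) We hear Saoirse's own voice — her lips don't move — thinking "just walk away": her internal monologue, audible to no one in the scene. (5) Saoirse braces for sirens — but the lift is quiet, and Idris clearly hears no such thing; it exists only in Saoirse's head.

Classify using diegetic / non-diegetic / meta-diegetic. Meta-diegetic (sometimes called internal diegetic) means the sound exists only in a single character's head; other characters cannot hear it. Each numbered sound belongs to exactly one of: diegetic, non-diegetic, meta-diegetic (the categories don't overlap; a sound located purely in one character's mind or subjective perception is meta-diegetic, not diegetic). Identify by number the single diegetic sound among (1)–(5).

2

(1) a subjective body sound — Saoirse's private perception, inaudible to Idris → meta-diegetic.
(2) is diegetic: Saoirse's footsteps are produced in the story world.
Sound (3): the music is a memory playing inside Saoirse's mind alone; no real-world source, Idris can't hear it, so meta-diegetic.
(4) is meta-diegetic: it's Saoirse's unspoken thought, heard only by the audience via her subjectivity.
Sound (5): subjective to Saoirse: the lift is silent and Idris hears nothing, so meta-diegetic.
Only (2) is diegetic.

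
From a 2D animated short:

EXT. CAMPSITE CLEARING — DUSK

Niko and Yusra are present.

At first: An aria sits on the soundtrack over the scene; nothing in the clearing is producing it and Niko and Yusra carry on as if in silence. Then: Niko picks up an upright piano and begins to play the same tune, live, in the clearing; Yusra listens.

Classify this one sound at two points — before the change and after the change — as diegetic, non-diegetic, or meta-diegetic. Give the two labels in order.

non-diegetic, diegetic

Before the change: no in-world source exists and no character can hear it — underscore → non-diegetic.
After the change: an upright piano is now a real source in the story world and the characters hear it → diegetic.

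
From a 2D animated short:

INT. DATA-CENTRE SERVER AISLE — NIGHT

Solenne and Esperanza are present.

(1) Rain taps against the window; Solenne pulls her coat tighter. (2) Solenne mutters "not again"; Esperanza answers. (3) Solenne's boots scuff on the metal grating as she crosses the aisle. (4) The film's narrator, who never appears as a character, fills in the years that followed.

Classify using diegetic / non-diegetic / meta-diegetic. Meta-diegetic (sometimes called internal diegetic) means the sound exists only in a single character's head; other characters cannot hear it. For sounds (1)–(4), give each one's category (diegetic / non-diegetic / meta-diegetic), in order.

diegetic, diegetic, diegetic, non-diegetic

Sound (1): ambient/room sound belonging to the story's physical space, so diegetic.
(2) on-screen dialogue — Solenne speaks and Esperanza is there to hear → diegetic.
Sound (3): Solenne's footsteps are produced in the story world, so diegetic.
(4) the narrator exists outside the story world, addressing only the audience → non-diegetic.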